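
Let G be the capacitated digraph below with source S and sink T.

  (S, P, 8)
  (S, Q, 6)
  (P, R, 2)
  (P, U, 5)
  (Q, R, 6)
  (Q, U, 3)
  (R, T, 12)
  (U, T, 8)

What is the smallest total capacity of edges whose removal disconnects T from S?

13

Augment S→P→R→T: bottleneck 2, flow now 2.
Augment S→P→U→T: bottleneck 5, flow now 7.
Augment S→Q→R→T: bottleneck 6, flow now 13.
No augmenting path remains; maximum flow = 13.
By max-flow min-cut, the minimum cut capacity equals the max flow.
In the residual graph, reachable from S: {S, P}.
Min-cut edges: S→Q (6), P→R (2), P→U (5); capacity 6 + 2 + 5 = 13.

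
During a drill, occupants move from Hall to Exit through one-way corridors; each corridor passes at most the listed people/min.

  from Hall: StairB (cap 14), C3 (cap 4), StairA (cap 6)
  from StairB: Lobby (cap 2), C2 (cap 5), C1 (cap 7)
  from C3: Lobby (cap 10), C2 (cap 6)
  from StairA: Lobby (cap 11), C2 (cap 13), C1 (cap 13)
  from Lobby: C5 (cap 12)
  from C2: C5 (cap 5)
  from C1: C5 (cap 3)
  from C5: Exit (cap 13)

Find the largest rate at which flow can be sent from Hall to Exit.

Augment Hall→StairB→Lobby→C5→Exit: bottleneck 2, flow now 2.
Augment Hall→StairB→C2→C5→Exit: bottleneck 5, flow now 7.
Augment Hall→StairB→C1→C5→Exit: bottleneck 3, flow now 10.
Augment Hall→C3→Lobby→C5→Exit: bottleneck 3, flow now 13.
No augmenting path remains; maximum flow = 13.
In the residual graph, reachable from Hall: {Hall, StairB, C3, StairA, Lobby, C2, C1, C5}.
Min-cut edges: C5→Exit (13); capacity 13 = 13.
This cut is saturated, so no flow can exceed 13.

13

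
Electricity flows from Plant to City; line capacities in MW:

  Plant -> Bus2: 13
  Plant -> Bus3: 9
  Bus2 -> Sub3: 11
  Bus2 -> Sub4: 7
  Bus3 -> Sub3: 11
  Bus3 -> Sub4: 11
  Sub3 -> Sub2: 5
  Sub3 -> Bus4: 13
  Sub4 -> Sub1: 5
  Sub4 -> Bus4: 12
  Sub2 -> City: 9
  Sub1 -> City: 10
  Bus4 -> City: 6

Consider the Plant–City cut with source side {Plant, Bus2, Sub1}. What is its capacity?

Edges leaving {Plant, Bus2, Sub1}: Plant→Bus3 (9), Bus2→Sub3 (11), Bus2→Sub4 (7), Sub1→City (10).
Cut capacity = 9 + 11 + 7 + 10 = 37.

37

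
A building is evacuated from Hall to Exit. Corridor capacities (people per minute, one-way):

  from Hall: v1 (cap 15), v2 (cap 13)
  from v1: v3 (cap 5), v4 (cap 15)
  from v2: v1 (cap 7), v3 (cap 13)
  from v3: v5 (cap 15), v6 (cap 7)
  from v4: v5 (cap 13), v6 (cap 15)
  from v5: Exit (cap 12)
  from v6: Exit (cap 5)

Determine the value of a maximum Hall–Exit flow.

Augment Hall→v1→v3→v5→Exit: bottleneck 5, flow now 5.
Augment Hall→v1→v4→v5→Exit: bottleneck 7, flow now 12.
Augment Hall→v1→v4→v6→Exit: bottleneck 3, flow now 15.
Augment Hall→v2→v3→v6→Exit: bottleneck 2, flow now 17.
No augmenting path remains; maximum flow = 17.
In the residual graph, reachable from Hall: {Hall, v1, v2, v3, v4, v5, v6}.
Min-cut edges: v5→Exit (12), v6→Exit (5); capacity 12 + 5 = 17.
This cut is saturated, so no flow can exceed 17.

17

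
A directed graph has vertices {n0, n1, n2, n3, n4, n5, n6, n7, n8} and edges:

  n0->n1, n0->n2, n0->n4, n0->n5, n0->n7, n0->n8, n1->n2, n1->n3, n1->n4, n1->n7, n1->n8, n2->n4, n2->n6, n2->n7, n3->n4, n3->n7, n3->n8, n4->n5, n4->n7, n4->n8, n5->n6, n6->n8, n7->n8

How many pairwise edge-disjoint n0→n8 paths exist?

Assign every edge capacity 1; by Menger, the answer equals the max flow.
Path n0→n8 (+1); total 1.
Path n0→n1→n8 (+1); total 2.
Path n0→n4→n8 (+1); total 3.
Path n0→n7→n8 (+1); total 4.
Path n0→n2→n6→n8 (+1); total 5.
No residual n0→n8 path; max flow = 5.
Certifying cut of size 5: {n0→n1, n0→n8, n4→n8, n6→n8, n7→n8}.

5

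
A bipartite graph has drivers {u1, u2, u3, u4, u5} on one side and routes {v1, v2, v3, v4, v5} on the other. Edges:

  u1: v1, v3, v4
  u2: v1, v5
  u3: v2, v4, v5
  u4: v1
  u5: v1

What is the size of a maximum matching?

Unit-capacity flow: source→left, listed edges, right→sink; max matching = max flow.
Augmenting path u1→v1 (+1); matched 1.
Augmenting path u2→v5 (+1); matched 2.
Augmenting path u3→v2 (+1); matched 3.
Augmenting path u4→v1→u1→v3 (+1); matched 4.
No augmenting path remains; maximum matching = 4.
König certificate: {u1, u2, u3, v1} is a vertex cover of size 4 (every listed pair touches it), so no matching can be larger.

4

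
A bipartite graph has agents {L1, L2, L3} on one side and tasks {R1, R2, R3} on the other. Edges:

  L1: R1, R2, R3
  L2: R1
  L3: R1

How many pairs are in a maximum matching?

Unit-capacity flow: source→left, listed edges, right→sink; max matching = max flow.
Augmenting path L1→R1 (+1); matched 1.
Augmenting path L2→R1→L1→R2 (+1); matched 2.
No augmenting path remains; maximum matching = 2.
König certificate: {L1, R1} is a vertex cover of size 2 (every listed pair touches it), so no matching can be larger.

2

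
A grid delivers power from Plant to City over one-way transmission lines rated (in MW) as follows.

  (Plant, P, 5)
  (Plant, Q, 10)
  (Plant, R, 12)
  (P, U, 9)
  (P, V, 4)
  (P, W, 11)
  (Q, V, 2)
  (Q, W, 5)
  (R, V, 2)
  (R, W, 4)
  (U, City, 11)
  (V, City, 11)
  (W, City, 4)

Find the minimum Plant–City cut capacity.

13

Augment Plant→P→U→City: bottleneck 5, flow now 5.
Augment Plant→Q→V→City: bottleneck 2, flow now 7.
Augment Plant→Q→W→City: bottleneck 4, flow now 11.
Augment Plant→R→V→City: bottleneck 2, flow now 13.
No augmenting path remains; maximum flow = 13.
By max-flow min-cut, the minimum cut capacity equals the max flow.
In the residual graph, reachable from Plant: {Plant, Q, R, W}.
Min-cut edges: Plant→P (5), Q→V (2), R→V (2), W→City (4); capacity 5 + 2 + 2 + 4 = 13.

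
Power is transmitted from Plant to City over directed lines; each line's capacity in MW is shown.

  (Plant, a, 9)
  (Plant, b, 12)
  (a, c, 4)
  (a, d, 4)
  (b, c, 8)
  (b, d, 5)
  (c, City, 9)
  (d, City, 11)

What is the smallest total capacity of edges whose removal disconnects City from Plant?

Augment Plant→a→c→City: bottleneck 4, flow now 4.
Augment Plant→a→d→City: bottleneck 4, flow now 8.
Augment Plant→b→c→City: bottleneck 5, flow now 13.
Augment Plant→b→d→City: bottleneck 5, flow now 18.
No augmenting path remains; maximum flow = 18.
By max-flow min-cut, the minimum cut capacity equals the max flow.
In the residual graph, reachable from Plant: {Plant, a, b, c}.
Min-cut edges: a→d (4), b→d (5), c→City (9); capacity 4 + 5 + 9 = 18.

18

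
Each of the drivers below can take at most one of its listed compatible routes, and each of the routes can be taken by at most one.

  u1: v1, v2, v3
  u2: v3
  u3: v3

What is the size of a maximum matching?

Unit-capacity flow: source→left, listed edges, right→sink; max matching = max flow.
Augmenting path u1→v1 (+1); matched 1.
Augmenting path u2→v3 (+1); matched 2.
No augmenting path remains; maximum matching = 2.
König certificate: {u1, v3} is a vertex cover of size 2 (every listed pair touches it), so no matching can be larger.

2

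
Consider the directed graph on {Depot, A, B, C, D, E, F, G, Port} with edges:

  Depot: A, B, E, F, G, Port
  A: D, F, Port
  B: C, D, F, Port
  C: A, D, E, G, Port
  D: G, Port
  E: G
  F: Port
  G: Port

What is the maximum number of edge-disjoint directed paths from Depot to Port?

5

Assign every edge capacity 1; by Menger, the answer equals the max flow.
Path Depot→Port (+1); total 1.
Path Depot→A→Port (+1); total 2.
Path Depot→B→Port (+1); total 3.
Path Depot→F→Port (+1); total 4.
Path Depot→G→Port (+1); total 5.
No residual Depot→Port path; max flow = 5.
Certifying cut of size 5: {Depot→A, Depot→B, Depot→F, Depot→Port, G→Port}.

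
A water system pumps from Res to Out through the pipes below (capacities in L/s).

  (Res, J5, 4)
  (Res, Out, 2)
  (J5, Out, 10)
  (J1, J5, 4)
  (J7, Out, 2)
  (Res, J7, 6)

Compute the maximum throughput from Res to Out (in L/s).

Augment Res→Out: bottleneck 2, flow now 2.
Augment Res→J7→Out: bottleneck 2, flow now 4.
Augment Res→J5→Out: bottleneck 4, flow now 8.
No augmenting path remains; maximum flow = 8.
In the residual graph, reachable from Res: {Res, J7}.
Min-cut edges: Res→J5 (4), Res→Out (2), J7→Out (2); capacity 4 + 2 + 2 = 8.
This cut is saturated, so no flow can exceed 8.

8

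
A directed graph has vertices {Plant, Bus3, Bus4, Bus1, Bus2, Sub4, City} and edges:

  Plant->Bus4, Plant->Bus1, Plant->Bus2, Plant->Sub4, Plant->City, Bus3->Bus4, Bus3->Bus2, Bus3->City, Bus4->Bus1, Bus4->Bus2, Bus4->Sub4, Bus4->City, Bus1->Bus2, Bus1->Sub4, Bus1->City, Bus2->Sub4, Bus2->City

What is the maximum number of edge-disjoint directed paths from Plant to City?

Assign every edge capacity 1; by Menger, the answer equals the max flow.
Path Plant→City (+1); total 1.
Path Plant→Bus4→City (+1); total 2.
Path Plant→Bus1→City (+1); total 3.
Path Plant→Bus2→City (+1); total 4.
No residual Plant→City path; max flow = 4.
Certifying cut of size 4: {Plant→Bus1, Plant→Bus2, Plant→Bus4, Plant→City}.

4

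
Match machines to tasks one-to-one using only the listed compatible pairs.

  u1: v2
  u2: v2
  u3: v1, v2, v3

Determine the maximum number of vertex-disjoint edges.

Unit-capacity flow: source→left, listed edges, right→sink; max matching = max flow.
Augmenting path u1→v2 (+1); matched 1.
Augmenting path u3→v1 (+1); matched 2.
No augmenting path remains; maximum matching = 2.
König certificate: {u3, v2} is a vertex cover of size 2 (every listed pair touches it), so no matching can be larger.

2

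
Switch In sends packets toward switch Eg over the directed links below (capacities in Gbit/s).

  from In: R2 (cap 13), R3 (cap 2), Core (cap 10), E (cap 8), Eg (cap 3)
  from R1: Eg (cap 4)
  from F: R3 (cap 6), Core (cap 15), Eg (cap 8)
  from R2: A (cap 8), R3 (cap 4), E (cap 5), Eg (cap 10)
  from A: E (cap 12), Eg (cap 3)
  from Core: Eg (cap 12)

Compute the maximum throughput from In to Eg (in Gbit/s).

Augment In→Eg: bottleneck 3, flow now 3.
Augment In→R2→Eg: bottleneck 10, flow now 13.
Augment In→Core→Eg: bottleneck 10, flow now 23.
Augment In→R2→A→Eg: bottleneck 3, flow now 26.
No augmenting path remains; maximum flow = 26.
In the residual graph, reachable from In: {In, R3, E}.
Min-cut edges: In→R2 (13), In→Core (10), In→Eg (3); capacity 13 + 10 + 3 = 26.
This cut is saturated, so no flow can exceed 26.

26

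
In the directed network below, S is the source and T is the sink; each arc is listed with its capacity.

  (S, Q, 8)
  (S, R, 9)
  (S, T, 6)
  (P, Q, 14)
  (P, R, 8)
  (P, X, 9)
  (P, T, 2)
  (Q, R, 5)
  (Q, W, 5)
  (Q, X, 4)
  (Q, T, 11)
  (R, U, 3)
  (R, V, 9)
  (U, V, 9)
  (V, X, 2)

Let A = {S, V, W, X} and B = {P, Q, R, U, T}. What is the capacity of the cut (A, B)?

Edges leaving {S, V, W, X}: S→Q (8), S→R (9), S→T (6).
Cut capacity = 8 + 9 + 6 = 23.

23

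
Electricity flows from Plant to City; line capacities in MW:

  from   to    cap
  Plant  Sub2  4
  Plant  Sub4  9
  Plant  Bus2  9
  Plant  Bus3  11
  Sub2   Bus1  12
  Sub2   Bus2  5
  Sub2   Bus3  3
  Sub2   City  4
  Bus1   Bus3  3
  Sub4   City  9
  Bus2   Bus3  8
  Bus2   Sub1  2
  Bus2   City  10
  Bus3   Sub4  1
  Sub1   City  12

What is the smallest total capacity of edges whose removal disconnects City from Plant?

Augment Plant→Sub2→City: bottleneck 4, flow now 4.
Augment Plant→Sub4→City: bottleneck 9, flow now 13.
Augment Plant→Bus2→City: bottleneck 9, flow now 22.
No augmenting path remains; maximum flow = 22.
By max-flow min-cut, the minimum cut capacity equals the max flow.
In the residual graph, reachable from Plant: {Plant, Sub4, Bus3}.
Min-cut edges: Plant→Sub2 (4), Plant→Bus2 (9), Sub4→City (9); capacity 4 + 9 + 9 = 22.

22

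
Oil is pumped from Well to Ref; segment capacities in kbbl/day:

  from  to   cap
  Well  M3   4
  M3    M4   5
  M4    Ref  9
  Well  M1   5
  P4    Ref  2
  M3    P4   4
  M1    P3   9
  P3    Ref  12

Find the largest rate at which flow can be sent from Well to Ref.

Augment Well→M1→P3→Ref: bottleneck 5, flow now 5.
Augment Well→M3→P4→Ref: bottleneck 2, flow now 7.
Augment Well→M3→M4→Ref: bottleneck 2, flow now 9.
No augmenting path remains; maximum flow = 9.
In the residual graph, reachable from Well: {Well}.
Min-cut edges: Well→M1 (5), Well→M3 (4); capacity 5 + 4 = 9.
This cut is saturated, so no flow can exceed 9.

9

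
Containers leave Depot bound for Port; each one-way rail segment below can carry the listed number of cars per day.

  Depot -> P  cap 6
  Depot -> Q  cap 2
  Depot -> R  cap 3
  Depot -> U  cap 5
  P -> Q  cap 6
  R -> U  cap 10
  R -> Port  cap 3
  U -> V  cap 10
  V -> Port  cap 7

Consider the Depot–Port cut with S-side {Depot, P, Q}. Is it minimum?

Given cut capacity: 3 + 5 = 8.
Augment Depot→R→Port: bottleneck 3, flow now 3.
Augment Depot→U→V→Port: bottleneck 5, flow now 8.
No augmenting path remains; maximum flow = 8.
Cut capacity 8 equals the max flow, so it is a minimum cut.

Yes — it is a minimum cut (capacity 8).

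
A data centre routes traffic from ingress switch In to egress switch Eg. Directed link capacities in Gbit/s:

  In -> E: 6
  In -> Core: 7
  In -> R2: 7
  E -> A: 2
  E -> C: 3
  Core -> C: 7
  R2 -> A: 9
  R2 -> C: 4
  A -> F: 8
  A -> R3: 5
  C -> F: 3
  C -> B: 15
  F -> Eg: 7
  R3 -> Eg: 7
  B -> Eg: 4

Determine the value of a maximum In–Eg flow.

Augment In→E→A→F→Eg: bottleneck 2, flow now 2.
Augment In→E→C→F→Eg: bottleneck 3, flow now 5.
Augment In→Core→C→B→Eg: bottleneck 4, flow now 9.
Augment In→R2→A→F→Eg: bottleneck 2, flow now 11.
Augment In→R2→A→R3→Eg: bottleneck 5, flow now 16.
No augmenting path remains; maximum flow = 16.
In the residual graph, reachable from In: {In, E, Core, C, B}.
Min-cut edges: In→R2 (7), E→A (2), C→F (3), B→Eg (4); capacity 7 + 2 + 3 + 4 = 16.
This cut is saturated, so no flow can exceed 16.

16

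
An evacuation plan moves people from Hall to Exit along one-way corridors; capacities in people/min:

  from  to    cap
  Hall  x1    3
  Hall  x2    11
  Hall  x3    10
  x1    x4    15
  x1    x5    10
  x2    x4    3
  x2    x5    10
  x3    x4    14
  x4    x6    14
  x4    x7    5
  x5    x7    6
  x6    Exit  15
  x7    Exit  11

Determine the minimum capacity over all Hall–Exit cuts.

Augment Hall→x1→x4→x6→Exit: bottleneck 3, flow now 3.
Augment Hall→x2→x4→x6→Exit: bottleneck 3, flow now 6.
Augment Hall→x2→x5→x7→Exit: bottleneck 6, flow now 12.
Augment Hall→x3→x4→x6→Exit: bottleneck 8, flow now 20.
Augment Hall→x3→x4→x7→Exit: bottleneck 2, flow now 22.
No augmenting path remains; maximum flow = 22.
By max-flow min-cut, the minimum cut capacity equals the max flow.
In the residual graph, reachable from Hall: {Hall, x2, x5}.
Min-cut edges: Hall→x1 (3), Hall→x3 (10), x2→x4 (3), x5→x7 (6); capacity 3 + 10 + 3 + 6 = 22.

22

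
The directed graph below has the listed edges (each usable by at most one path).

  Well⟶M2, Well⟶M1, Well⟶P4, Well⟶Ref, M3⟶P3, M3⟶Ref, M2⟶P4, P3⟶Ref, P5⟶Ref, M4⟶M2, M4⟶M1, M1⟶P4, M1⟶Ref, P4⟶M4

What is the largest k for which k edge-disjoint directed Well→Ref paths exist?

2

Assign every edge capacity 1; by Menger, the answer equals the max flow.
Path Well→Ref (+1); total 1.
Path Well→M1→Ref (+1); total 2.
No residual Well→Ref path; max flow = 2.
Certifying cut of size 2: {M1→Ref, Well→Ref}.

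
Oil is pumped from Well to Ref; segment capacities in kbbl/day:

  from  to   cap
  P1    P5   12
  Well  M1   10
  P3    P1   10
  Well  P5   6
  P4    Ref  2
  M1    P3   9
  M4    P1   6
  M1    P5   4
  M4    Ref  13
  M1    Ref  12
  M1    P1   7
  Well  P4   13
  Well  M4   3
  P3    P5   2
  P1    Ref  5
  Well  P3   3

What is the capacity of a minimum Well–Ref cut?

18

Augment Well→P4→Ref: bottleneck 2, flow now 2.
Augment Well→M4→Ref: bottleneck 3, flow now 5.
Augment Well→M1→Ref: bottleneck 10, flow now 15.
Augment Well→P3→P1→Ref: bottleneck 3, flow now 18.
No augmenting path remains; maximum flow = 18.
By max-flow min-cut, the minimum cut capacity equals the max flow.
In the residual graph, reachable from Well: {Well, P4, P5}.
Min-cut edges: Well→M4 (3), Well→M1 (10), Well→P3 (3), P4→Ref (2); capacity 3 + 10 + 3 + 2 = 18.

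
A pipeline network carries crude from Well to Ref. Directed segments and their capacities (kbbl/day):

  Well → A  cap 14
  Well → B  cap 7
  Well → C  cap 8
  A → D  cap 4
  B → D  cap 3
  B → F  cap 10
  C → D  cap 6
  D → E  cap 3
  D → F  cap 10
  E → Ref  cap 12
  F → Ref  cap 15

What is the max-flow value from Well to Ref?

Augment Well→B→F→Ref: bottleneck 7, flow now 7.
Augment Well→A→D→E→Ref: bottleneck 3, flow now 10.
Augment Well→A→D→F→Ref: bottleneck 1, flow now 11.
Augment Well→C→D→F→Ref: bottleneck 6, flow now 17.
No augmenting path remains; maximum flow = 17.
In the residual graph, reachable from Well: {Well, A, C}.
Min-cut edges: Well→B (7), A→D (4), C→D (6); capacity 7 + 4 + 6 = 17.
This cut is saturated, so no flow can exceed 17.

17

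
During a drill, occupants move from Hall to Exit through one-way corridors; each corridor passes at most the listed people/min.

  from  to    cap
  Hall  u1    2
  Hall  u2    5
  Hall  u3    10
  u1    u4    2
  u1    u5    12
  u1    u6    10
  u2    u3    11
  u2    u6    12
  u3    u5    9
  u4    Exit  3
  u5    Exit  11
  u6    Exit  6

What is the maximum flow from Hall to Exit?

Augment Hall→u1→u4→Exit: bottleneck 2, flow now 2.
Augment Hall→u2→u6→Exit: bottleneck 5, flow now 7.
Augment Hall→u3→u5→Exit: bottleneck 9, flow now 16.
No augmenting path remains; maximum flow = 16.
In the residual graph, reachable from Hall: {Hall, u3}.
Min-cut edges: Hall→u1 (2), Hall→u2 (5), u3→u5 (9); capacity 2 + 5 + 9 = 16.
This cut is saturated, so no flow can exceed 16.

16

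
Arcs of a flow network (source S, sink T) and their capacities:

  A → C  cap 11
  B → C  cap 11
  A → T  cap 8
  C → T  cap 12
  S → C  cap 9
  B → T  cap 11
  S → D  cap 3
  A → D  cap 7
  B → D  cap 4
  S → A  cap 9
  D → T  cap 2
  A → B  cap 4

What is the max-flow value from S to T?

20

Augment S→A→T: bottleneck 8, flow now 8.
Augment S→C→T: bottleneck 9, flow now 17.
Augment S→D→T: bottleneck 2, flow now 19.
Augment S→A→B→T: bottleneck 1, flow now 20.
No augmenting path remains; maximum flow = 20.
In the residual graph, reachable from S: {S, D}.
Min-cut edges: S→A (9), S→C (9), D→T (2); capacity 9 + 9 + 2 = 20.
This cut is saturated, so no flow can exceed 20.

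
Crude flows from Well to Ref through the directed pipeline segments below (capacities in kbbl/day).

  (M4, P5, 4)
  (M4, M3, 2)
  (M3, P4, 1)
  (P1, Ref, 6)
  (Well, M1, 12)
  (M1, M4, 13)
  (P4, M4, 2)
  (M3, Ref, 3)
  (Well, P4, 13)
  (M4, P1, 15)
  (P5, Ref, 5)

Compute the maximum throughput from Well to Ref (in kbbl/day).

Augment Well→P4→M4→P1→Ref: bottleneck 2, flow now 2.
Augment Well→M1→M4→P1→Ref: bottleneck 4, flow now 6.
Augment Well→M1→M4→P5→Ref: bottleneck 4, flow now 10.
Augment Well→M1→M4→M3→Ref: bottleneck 2, flow now 12.
No augmenting path remains; maximum flow = 12.
In the residual graph, reachable from Well: {Well, P4, M1, M4, P1}.
Min-cut edges: M4→P5 (4), M4→M3 (2), P1→Ref (6); capacity 4 + 2 + 6 = 12.
This cut is saturated, so no flow can exceed 12.

12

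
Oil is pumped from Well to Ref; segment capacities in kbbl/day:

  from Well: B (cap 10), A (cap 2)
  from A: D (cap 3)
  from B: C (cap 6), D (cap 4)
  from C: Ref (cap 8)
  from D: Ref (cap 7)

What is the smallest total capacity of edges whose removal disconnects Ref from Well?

Augment Well→A→D→Ref: bottleneck 2, flow now 2.
Augment Well→B→C→Ref: bottleneck 6, flow now 8.
Augment Well→B→D→Ref: bottleneck 4, flow now 12.
No augmenting path remains; maximum flow = 12.
By max-flow min-cut, the minimum cut capacity equals the max flow.
In the residual graph, reachable from Well: {Well}.
Min-cut edges: Well→A (2), Well→B (10); capacity 2 + 10 = 12.

12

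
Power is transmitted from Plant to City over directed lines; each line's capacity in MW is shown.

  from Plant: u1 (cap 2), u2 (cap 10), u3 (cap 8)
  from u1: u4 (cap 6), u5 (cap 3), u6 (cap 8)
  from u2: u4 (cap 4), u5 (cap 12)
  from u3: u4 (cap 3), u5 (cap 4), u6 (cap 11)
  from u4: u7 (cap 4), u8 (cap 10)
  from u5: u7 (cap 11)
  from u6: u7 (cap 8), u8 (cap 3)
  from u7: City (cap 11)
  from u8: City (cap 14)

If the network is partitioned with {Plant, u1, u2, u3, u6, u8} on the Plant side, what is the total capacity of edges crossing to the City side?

Edges leaving {Plant, u1, u2, u3, u6, u8}: u1→u4 (6), u1→u5 (3), u2→u4 (4), u2→u5 (12), u3→u4 (3), u3→u5 (4), u6→u7 (8), u8→City (14).
Cut capacity = 6 + 3 + 4 + 12 + 3 + 4 + 8 + 14 = 54.

54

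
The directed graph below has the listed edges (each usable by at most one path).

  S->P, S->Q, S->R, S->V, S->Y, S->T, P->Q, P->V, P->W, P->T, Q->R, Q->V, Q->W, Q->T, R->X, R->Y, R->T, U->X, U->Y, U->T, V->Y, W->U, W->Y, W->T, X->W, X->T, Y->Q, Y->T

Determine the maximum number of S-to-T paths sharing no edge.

6

Assign every edge capacity 1; by Menger, the answer equals the max flow.
Path S→T (+1); total 1.
Path S→P→T (+1); total 2.
Path S→Q→T (+1); total 3.
Path S→R→T (+1); total 4.
Path S→Y→T (+1); total 5.
Path S→V→Y→Q→W→T (+1); total 6.
No residual S→T path; max flow = 6.
Certifying cut of size 6: {S→P, S→Q, S→R, S→T, S→V, S→Y}.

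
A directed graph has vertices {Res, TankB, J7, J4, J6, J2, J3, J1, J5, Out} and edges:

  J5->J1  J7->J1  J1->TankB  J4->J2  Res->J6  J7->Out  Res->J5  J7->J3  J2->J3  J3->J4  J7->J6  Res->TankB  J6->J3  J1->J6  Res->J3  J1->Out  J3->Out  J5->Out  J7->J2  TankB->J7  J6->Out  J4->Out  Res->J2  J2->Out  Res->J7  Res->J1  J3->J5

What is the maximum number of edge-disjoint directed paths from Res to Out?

7

Assign every edge capacity 1; by Menger, the answer equals the max flow.
Path Res→J7→Out (+1); total 1.
Path Res→J6→Out (+1); total 2.
Path Res→J2→Out (+1); total 3.
Path Res→J3→Out (+1); total 4.
Path Res→J1→Out (+1); total 5.
Path Res→J5→Out (+1); total 6.
Path Res→TankB→J7→J3→J4→Out (+1); total 7.
No residual Res→Out path; max flow = 7.
Certifying cut of size 7: {Res→J1, Res→J2, Res→J3, Res→J5, Res→J6, Res→J7, Res→TankB}.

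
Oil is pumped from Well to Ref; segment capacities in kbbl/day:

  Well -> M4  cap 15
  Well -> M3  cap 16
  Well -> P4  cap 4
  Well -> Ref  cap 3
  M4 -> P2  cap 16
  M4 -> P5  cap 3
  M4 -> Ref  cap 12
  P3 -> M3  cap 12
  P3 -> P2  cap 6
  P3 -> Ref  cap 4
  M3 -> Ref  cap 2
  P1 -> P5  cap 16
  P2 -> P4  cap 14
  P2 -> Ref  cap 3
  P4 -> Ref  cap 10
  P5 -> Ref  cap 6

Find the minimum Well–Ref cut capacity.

24

Augment Well→Ref: bottleneck 3, flow now 3.
Augment Well→M4→Ref: bottleneck 12, flow now 15.
Augment Well→M3→Ref: bottleneck 2, flow now 17.
Augment Well→P4→Ref: bottleneck 4, flow now 21.
Augment Well→M4→P2→Ref: bottleneck 3, flow now 24.
No augmenting path remains; maximum flow = 24.
By max-flow min-cut, the minimum cut capacity equals the max flow.
In the residual graph, reachable from Well: {Well, M3}.
Min-cut edges: Well→M4 (15), Well→P4 (4), Well→Ref (3), M3→Ref (2); capacity 15 + 4 + 3 + 2 = 24.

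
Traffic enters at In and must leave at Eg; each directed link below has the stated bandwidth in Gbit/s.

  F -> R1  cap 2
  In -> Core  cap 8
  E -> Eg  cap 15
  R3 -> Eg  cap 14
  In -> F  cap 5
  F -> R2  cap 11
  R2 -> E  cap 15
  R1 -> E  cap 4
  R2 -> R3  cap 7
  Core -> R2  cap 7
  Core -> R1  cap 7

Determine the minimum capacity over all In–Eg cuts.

Augment In→F→R2→R3→Eg: bottleneck 5, flow now 5.
Augment In→Core→R2→R3→Eg: bottleneck 2, flow now 7.
Augment In→Core→R2→E→Eg: bottleneck 5, flow now 12.
Augment In→Core→R1→E→Eg: bottleneck 1, flow now 13.
No augmenting path remains; maximum flow = 13.
By max-flow min-cut, the minimum cut capacity equals the max flow.
In the residual graph, reachable from In: {In}.
Min-cut edges: In→F (5), In→Core (8); capacity 5 + 8 = 13.

13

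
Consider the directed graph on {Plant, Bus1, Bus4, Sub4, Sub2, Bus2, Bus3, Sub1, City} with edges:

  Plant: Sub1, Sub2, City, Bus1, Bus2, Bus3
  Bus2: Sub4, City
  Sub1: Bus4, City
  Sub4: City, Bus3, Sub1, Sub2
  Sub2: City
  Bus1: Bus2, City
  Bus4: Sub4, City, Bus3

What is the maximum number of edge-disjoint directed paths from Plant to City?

5

Assign every edge capacity 1; by Menger, the answer equals the max flow.
Path Plant→City (+1); total 1.
Path Plant→Bus1→City (+1); total 2.
Path Plant→Sub2→City (+1); total 3.
Path Plant→Bus2→City (+1); total 4.
Path Plant→Sub1→City (+1); total 5.
No residual Plant→City path; max flow = 5.
Certifying cut of size 5: {Plant→Bus1, Plant→Bus2, Plant→City, Plant→Sub1, Plant→Sub2}.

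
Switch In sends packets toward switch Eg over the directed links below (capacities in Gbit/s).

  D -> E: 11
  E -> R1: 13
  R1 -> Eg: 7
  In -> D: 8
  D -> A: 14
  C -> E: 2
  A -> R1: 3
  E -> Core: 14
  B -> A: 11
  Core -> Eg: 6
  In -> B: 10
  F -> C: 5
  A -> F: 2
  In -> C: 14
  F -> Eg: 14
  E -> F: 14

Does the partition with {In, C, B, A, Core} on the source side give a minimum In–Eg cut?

No — its capacity is 21, but the minimum cut has capacity 15.

Given cut capacity: 8 + 2 + 2 + 3 + 6 = 21.
Augment In→D→E→Core→Eg: bottleneck 6, flow now 6.
Augment In→D→E→F→Eg: bottleneck 2, flow now 8.
Augment In→C→E→F→Eg: bottleneck 2, flow now 10.
Augment In→B→A→F→Eg: bottleneck 2, flow now 12.
Augment In→B→A→R1→Eg: bottleneck 3, flow now 15.
No augmenting path remains; maximum flow = 15.
In the residual graph, reachable from In: {In, C, B, A}.
Min-cut edges: In→D (8), C→E (2), A→F (2), A→R1 (3); capacity 8 + 2 + 2 + 3 = 15.
Cut capacity 21 exceeds the max flow 15, so it is not minimum.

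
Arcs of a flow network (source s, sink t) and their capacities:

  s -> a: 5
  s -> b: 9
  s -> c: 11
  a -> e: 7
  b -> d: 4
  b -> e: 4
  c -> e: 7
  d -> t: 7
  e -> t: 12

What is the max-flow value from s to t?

16

Augment s→a→e→t: bottleneck 5, flow now 5.
Augment s→b→d→t: bottleneck 4, flow now 9.
Augment s→b→e→t: bottleneck 4, flow now 13.
Augment s→c→e→t: bottleneck 3, flow now 16.
No augmenting path remains; maximum flow = 16.
In the residual graph, reachable from s: {s, a, b, c, e}.
Min-cut edges: b→d (4), e→t (12); capacity 4 + 12 = 16.
This cut is saturated, so no flow can exceed 16.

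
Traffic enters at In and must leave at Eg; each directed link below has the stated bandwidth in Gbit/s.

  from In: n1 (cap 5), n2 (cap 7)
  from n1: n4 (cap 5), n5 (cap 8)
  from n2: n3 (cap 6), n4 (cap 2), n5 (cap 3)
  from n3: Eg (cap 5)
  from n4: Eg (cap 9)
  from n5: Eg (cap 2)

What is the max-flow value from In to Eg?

12

Augment In→n1→n4→Eg: bottleneck 5, flow now 5.
Augment In→n2→n3→Eg: bottleneck 5, flow now 10.
Augment In→n2→n4→Eg: bottleneck 2, flow now 12.
No augmenting path remains; maximum flow = 12.
In the residual graph, reachable from In: {In}.
Min-cut edges: In→n1 (5), In→n2 (7); capacity 5 + 7 = 12.
This cut is saturated, so no flow can exceed 12.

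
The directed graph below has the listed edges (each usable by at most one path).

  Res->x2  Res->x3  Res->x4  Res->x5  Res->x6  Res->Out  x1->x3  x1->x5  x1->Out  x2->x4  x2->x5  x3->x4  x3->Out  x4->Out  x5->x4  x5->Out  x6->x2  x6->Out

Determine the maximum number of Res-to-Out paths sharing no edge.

5

Assign every edge capacity 1; by Menger, the answer equals the max flow.
Path Res→Out (+1); total 1.
Path Res→x3→Out (+1); total 2.
Path Res→x4→Out (+1); total 3.
Path Res→x5→Out (+1); total 4.
Path Res→x6→Out (+1); total 5.
No residual Res→Out path; max flow = 5.
Certifying cut of size 5: {Res→Out, Res→x3, Res→x6, x4→Out, x5→Out}.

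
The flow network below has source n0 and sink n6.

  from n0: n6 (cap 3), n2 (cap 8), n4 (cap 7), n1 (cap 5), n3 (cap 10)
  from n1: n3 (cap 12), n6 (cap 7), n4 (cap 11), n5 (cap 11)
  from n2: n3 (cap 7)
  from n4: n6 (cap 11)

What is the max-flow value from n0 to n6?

15

Augment n0→n6: bottleneck 3, flow now 3.
Augment n0→n1→n6: bottleneck 5, flow now 8.
Augment n0→n4→n6: bottleneck 7, flow now 15.
No augmenting path remains; maximum flow = 15.
In the residual graph, reachable from n0: {n0, n2, n3}.
Min-cut edges: n0→n1 (5), n0→n4 (7), n0→n6 (3); capacity 5 + 7 + 3 = 15.
This cut is saturated, so no flow can exceed 15.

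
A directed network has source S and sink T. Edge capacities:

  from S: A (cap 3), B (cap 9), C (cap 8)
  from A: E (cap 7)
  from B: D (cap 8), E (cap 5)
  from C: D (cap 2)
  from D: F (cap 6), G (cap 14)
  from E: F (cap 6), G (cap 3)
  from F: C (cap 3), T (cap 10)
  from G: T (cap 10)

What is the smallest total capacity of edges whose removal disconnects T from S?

14

Augment S→A→E→F→T: bottleneck 3, flow now 3.
Augment S→B→D→F→T: bottleneck 6, flow now 9.
Augment S→B→D→G→T: bottleneck 2, flow now 11.
Augment S→B→E→F→T: bottleneck 1, flow now 12.
Augment S→C→D→G→T: bottleneck 2, flow now 14.
No augmenting path remains; maximum flow = 14.
By max-flow min-cut, the minimum cut capacity equals the max flow.
In the residual graph, reachable from S: {S, C}.
Min-cut edges: S→A (3), S→B (9), C→D (2); capacity 3 + 9 + 2 = 14.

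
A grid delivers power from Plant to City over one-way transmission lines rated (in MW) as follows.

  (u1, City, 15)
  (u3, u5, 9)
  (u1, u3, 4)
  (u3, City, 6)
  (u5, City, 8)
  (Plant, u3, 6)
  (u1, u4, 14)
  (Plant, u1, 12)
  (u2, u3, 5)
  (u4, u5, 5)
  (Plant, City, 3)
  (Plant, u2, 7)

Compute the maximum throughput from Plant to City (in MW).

Augment Plant→City: bottleneck 3, flow now 3.
Augment Plant→u1→City: bottleneck 12, flow now 15.
Augment Plant→u3→City: bottleneck 6, flow now 21.
Augment Plant→u2→u3→u5→City: bottleneck 5, flow now 26.
No augmenting path remains; maximum flow = 26.
In the residual graph, reachable from Plant: {Plant, u2}.
Min-cut edges: Plant→u1 (12), Plant→u3 (6), Plant→City (3), u2→u3 (5); capacity 12 + 6 + 3 + 5 = 26.
This cut is saturated, so no flow can exceed 26.

26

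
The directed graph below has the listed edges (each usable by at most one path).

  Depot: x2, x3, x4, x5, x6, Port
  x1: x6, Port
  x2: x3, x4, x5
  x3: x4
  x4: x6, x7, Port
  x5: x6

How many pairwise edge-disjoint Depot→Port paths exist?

2

Assign every edge capacity 1; by Menger, the answer equals the max flow.
Path Depot→Port (+1); total 1.
Path Depot→x4→Port (+1); total 2.
No residual Depot→Port path; max flow = 2.
Certifying cut of size 2: {Depot→Port, x4→Port}.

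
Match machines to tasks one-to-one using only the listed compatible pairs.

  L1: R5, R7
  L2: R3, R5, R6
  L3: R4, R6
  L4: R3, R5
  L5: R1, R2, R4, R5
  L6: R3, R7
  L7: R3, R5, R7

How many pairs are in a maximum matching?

6

Unit-capacity flow: source→left, listed edges, right→sink; max matching = max flow.
Augmenting path L1→R5 (+1); matched 1.
Augmenting path L2→R3 (+1); matched 2.
Augmenting path L3→R4 (+1); matched 3.
Augmenting path L5→R1 (+1); matched 4.
Augmenting path L6→R7 (+1); matched 5.
Augmenting path L4→R3→L2→R6 (+1); matched 6.
No augmenting path remains; maximum matching = 6.
König certificate: {L2, L3, L5, R3, R5, R7} is a vertex cover of size 6 (every listed pair touches it), so no matching can be larger.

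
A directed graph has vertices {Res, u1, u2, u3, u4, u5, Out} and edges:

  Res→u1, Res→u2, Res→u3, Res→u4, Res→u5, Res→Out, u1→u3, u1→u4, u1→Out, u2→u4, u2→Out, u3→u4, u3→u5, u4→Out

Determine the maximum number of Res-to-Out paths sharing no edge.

Assign every edge capacity 1; by Menger, the answer equals the max flow.
Path Res→Out (+1); total 1.
Path Res→u1→Out (+1); total 2.
Path Res→u2→Out (+1); total 3.
Path Res→u4→Out (+1); total 4.
No residual Res→Out path; max flow = 4.
Certifying cut of size 4: {Res→Out, Res→u1, Res→u2, u4→Out}.

4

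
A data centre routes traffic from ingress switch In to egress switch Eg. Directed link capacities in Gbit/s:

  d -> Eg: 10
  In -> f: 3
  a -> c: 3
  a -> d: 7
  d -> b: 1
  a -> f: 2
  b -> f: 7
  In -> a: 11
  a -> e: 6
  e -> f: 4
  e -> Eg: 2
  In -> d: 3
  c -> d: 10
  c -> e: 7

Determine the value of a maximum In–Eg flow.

Augment In→d→Eg: bottleneck 3, flow now 3.
Augment In→a→d→Eg: bottleneck 7, flow now 10.
Augment In→a→e→Eg: bottleneck 2, flow now 12.
No augmenting path remains; maximum flow = 12.
In the residual graph, reachable from In: {In, a, b, c, d, e, f}.
Min-cut edges: d→Eg (10), e→Eg (2); capacity 10 + 2 = 12.
This cut is saturated, so no flow can exceed 12.

12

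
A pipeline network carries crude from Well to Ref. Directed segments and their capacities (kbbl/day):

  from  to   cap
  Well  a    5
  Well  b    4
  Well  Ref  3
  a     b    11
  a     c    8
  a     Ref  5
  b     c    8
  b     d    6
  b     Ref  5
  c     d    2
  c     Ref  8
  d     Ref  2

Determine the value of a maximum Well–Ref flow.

Augment Well→Ref: bottleneck 3, flow now 3.
Augment Well→a→Ref: bottleneck 5, flow now 8.
Augment Well→b→Ref: bottleneck 4, flow now 12.
No augmenting path remains; maximum flow = 12.
In the residual graph, reachable from Well: {Well}.
Min-cut edges: Well→a (5), Well→b (4), Well→Ref (3); capacity 5 + 4 + 3 = 12.
This cut is saturated, so no flow can exceed 12.

12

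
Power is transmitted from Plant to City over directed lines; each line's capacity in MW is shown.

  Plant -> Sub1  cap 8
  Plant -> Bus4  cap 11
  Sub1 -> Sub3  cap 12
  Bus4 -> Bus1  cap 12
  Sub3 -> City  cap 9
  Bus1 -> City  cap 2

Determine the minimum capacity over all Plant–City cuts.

10

Augment Plant→Sub1→Sub3→City: bottleneck 8, flow now 8.
Augment Plant→Bus4→Bus1→City: bottleneck 2, flow now 10.
No augmenting path remains; maximum flow = 10.
By max-flow min-cut, the minimum cut capacity equals the max flow.
In the residual graph, reachable from Plant: {Plant, Bus4, Bus1}.
Min-cut edges: Plant→Sub1 (8), Bus1→City (2); capacity 8 + 2 = 10.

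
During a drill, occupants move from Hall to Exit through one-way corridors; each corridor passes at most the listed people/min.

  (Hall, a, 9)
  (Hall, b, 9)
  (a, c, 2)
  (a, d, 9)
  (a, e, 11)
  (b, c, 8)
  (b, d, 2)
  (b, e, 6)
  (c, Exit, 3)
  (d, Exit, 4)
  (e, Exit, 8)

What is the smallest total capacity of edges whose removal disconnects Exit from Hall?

15

Augment Hall→a→c→Exit: bottleneck 2, flow now 2.
Augment Hall→a→d→Exit: bottleneck 4, flow now 6.
Augment Hall→a→e→Exit: bottleneck 3, flow now 9.
Augment Hall→b→c→Exit: bottleneck 1, flow now 10.
Augment Hall→b→e→Exit: bottleneck 5, flow now 15.
No augmenting path remains; maximum flow = 15.
By max-flow min-cut, the minimum cut capacity equals the max flow.
In the residual graph, reachable from Hall: {Hall, a, b, c, d, e}.
Min-cut edges: c→Exit (3), d→Exit (4), e→Exit (8); capacity 3 + 4 + 8 = 15.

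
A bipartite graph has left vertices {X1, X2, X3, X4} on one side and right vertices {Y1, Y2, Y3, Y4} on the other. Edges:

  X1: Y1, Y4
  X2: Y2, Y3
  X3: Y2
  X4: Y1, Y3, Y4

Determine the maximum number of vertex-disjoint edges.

Unit-capacity flow: source→left, listed edges, right→sink; max matching = max flow.
Augmenting path X1→Y1 (+1); matched 1.
Augmenting path X2→Y2 (+1); matched 2.
Augmenting path X4→Y3 (+1); matched 3.
Augmenting path X3→Y2→X2→Y3→X4→Y4 (+1); matched 4.
No augmenting path remains; maximum matching = 4.
König certificate: {X1, X2, X3, X4} is a vertex cover of size 4 (every listed pair touches it), so no matching can be larger.

4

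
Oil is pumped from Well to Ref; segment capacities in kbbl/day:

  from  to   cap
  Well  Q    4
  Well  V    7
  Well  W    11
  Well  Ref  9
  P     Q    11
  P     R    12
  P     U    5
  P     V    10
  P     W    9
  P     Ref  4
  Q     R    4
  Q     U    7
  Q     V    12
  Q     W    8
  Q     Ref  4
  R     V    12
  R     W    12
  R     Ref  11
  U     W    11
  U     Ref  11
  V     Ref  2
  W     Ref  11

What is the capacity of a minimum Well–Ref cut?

26

Augment Well→Ref: bottleneck 9, flow now 9.
Augment Well→Q→Ref: bottleneck 4, flow now 13.
Augment Well→V→Ref: bottleneck 2, flow now 15.
Augment Well→W→Ref: bottleneck 11, flow now 26.
No augmenting path remains; maximum flow = 26.
By max-flow min-cut, the minimum cut capacity equals the max flow.
In the residual graph, reachable from Well: {Well, V}.
Min-cut edges: Well→Q (4), Well→W (11), Well→Ref (9), V→Ref (2); capacity 4 + 11 + 9 + 2 = 26.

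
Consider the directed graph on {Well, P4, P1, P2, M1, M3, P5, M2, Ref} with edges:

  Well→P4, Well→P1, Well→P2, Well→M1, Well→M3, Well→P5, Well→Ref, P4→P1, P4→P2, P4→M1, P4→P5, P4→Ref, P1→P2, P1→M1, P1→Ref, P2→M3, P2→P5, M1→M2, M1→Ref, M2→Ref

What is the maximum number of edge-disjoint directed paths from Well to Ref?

Assign every edge capacity 1; by Menger, the answer equals the max flow.
Path Well→Ref (+1); total 1.
Path Well→P4→Ref (+1); total 2.
Path Well→P1→Ref (+1); total 3.
Path Well→M1→Ref (+1); total 4.
No residual Well→Ref path; max flow = 4.
Certifying cut of size 4: {Well→M1, Well→P1, Well→P4, Well→Ref}.

4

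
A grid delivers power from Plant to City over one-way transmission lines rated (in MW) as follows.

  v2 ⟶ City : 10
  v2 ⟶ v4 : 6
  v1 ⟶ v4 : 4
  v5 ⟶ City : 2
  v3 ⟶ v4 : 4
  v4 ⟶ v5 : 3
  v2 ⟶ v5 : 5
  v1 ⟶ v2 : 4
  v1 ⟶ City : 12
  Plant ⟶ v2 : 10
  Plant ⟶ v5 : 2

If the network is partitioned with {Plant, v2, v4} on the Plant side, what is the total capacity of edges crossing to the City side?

20

Edges leaving {Plant, v2, v4}: Plant→v5 (2), v2→v5 (5), v2→City (10), v4→v5 (3).
Cut capacity = 2 + 5 + 10 + 3 = 20.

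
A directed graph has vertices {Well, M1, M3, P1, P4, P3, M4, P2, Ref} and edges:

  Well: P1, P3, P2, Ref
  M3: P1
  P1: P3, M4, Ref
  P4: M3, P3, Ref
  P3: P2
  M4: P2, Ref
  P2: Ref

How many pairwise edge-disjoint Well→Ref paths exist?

Assign every edge capacity 1; by Menger, the answer equals the max flow.
Path Well→Ref (+1); total 1.
Path Well→P1→Ref (+1); total 2.
Path Well→P2→Ref (+1); total 3.
No residual Well→Ref path; max flow = 3.
Certifying cut of size 3: {P2→Ref, Well→P1, Well→Ref}.

3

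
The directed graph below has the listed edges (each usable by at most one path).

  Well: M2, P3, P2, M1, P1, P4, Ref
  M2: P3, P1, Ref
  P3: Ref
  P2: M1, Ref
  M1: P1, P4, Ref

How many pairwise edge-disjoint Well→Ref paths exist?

Assign every edge capacity 1; by Menger, the answer equals the max flow.
Path Well→Ref (+1); total 1.
Path Well→M2→Ref (+1); total 2.
Path Well→P3→Ref (+1); total 3.
Path Well→P2→Ref (+1); total 4.
Path Well→M1→Ref (+1); total 5.
No residual Well→Ref path; max flow = 5.
Certifying cut of size 5: {Well→M1, Well→M2, Well→P2, Well→P3, Well→Ref}.

5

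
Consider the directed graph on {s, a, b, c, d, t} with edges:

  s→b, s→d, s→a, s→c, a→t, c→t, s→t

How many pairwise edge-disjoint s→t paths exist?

3

Assign every edge capacity 1; by Menger, the answer equals the max flow.
Path s→t (+1); total 1.
Path s→a→t (+1); total 2.
Path s→c→t (+1); total 3.
No residual s→t path; max flow = 3.
Certifying cut of size 3: {s→a, s→c, s→t}.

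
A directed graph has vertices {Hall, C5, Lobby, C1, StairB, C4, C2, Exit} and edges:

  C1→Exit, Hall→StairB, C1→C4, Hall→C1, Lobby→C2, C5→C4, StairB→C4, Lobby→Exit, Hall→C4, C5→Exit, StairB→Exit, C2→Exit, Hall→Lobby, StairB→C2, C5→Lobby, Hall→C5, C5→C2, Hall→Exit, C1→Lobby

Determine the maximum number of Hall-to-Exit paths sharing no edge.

5

Assign every edge capacity 1; by Menger, the answer equals the max flow.
Path Hall→Exit (+1); total 1.
Path Hall→C5→Exit (+1); total 2.
Path Hall→Lobby→Exit (+1); total 3.
Path Hall→C1→Exit (+1); total 4.
Path Hall→StairB→Exit (+1); total 5.
No residual Hall→Exit path; max flow = 5.
Certifying cut of size 5: {Hall→C1, Hall→C5, Hall→Exit, Hall→Lobby, Hall→StairB}.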